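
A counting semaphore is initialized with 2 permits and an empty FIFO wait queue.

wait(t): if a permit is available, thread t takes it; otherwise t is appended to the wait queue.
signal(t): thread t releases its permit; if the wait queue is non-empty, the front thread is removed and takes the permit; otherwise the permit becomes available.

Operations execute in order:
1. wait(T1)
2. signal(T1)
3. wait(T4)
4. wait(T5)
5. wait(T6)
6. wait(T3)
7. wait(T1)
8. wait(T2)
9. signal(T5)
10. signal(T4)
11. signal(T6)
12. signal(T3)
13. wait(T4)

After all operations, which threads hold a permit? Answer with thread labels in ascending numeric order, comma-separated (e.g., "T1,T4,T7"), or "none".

Step 1: wait(T1) -> count=1 queue=[] holders={T1}
Step 2: signal(T1) -> count=2 queue=[] holders={none}
Step 3: wait(T4) -> count=1 queue=[] holders={T4}
Step 4: wait(T5) -> count=0 queue=[] holders={T4,T5}
Step 5: wait(T6) -> count=0 queue=[T6] holders={T4,T5}
Step 6: wait(T3) -> count=0 queue=[T6,T3] holders={T4,T5}
Step 7: wait(T1) -> count=0 queue=[T6,T3,T1] holders={T4,T5}
Step 8: wait(T2) -> count=0 queue=[T6,T3,T1,T2] holders={T4,T5}
Step 9: signal(T5) -> count=0 queue=[T3,T1,T2] holders={T4,T6}
Step 10: signal(T4) -> count=0 queue=[T1,T2] holders={T3,T6}
Step 11: signal(T6) -> count=0 queue=[T2] holders={T1,T3}
Step 12: signal(T3) -> count=0 queue=[] holders={T1,T2}
Step 13: wait(T4) -> count=0 queue=[T4] holders={T1,T2}
Final holders: T1,T2

Answer: T1,T2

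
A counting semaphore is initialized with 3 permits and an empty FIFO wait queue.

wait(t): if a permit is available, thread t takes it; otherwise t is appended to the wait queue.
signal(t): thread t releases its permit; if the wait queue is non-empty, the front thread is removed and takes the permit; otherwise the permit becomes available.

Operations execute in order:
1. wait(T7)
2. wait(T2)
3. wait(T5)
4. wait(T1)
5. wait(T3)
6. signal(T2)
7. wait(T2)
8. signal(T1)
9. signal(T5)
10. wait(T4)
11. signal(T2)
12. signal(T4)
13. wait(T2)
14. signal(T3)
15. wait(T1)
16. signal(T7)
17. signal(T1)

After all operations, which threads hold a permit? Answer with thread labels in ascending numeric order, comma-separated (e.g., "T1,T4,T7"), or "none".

Step 1: wait(T7) -> count=2 queue=[] holders={T7}
Step 2: wait(T2) -> count=1 queue=[] holders={T2,T7}
Step 3: wait(T5) -> count=0 queue=[] holders={T2,T5,T7}
Step 4: wait(T1) -> count=0 queue=[T1] holders={T2,T5,T7}
Step 5: wait(T3) -> count=0 queue=[T1,T3] holders={T2,T5,T7}
Step 6: signal(T2) -> count=0 queue=[T3] holders={T1,T5,T7}
Step 7: wait(T2) -> count=0 queue=[T3,T2] holders={T1,T5,T7}
Step 8: signal(T1) -> count=0 queue=[T2] holders={T3,T5,T7}
Step 9: signal(T5) -> count=0 queue=[] holders={T2,T3,T7}
Step 10: wait(T4) -> count=0 queue=[T4] holders={T2,T3,T7}
Step 11: signal(T2) -> count=0 queue=[] holders={T3,T4,T7}
Step 12: signal(T4) -> count=1 queue=[] holders={T3,T7}
Step 13: wait(T2) -> count=0 queue=[] holders={T2,T3,T7}
Step 14: signal(T3) -> count=1 queue=[] holders={T2,T7}
Step 15: wait(T1) -> count=0 queue=[] holders={T1,T2,T7}
Step 16: signal(T7) -> count=1 queue=[] holders={T1,T2}
Step 17: signal(T1) -> count=2 queue=[] holders={T2}
Final holders: T2

Answer: T2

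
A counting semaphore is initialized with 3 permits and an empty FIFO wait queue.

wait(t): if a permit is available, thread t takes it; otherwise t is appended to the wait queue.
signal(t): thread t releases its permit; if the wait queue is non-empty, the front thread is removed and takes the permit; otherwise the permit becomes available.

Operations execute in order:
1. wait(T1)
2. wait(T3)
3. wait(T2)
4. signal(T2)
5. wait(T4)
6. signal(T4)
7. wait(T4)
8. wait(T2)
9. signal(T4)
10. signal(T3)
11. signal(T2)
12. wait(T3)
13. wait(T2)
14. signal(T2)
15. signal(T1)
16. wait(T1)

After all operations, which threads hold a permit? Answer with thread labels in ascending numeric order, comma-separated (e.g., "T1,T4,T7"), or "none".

Step 1: wait(T1) -> count=2 queue=[] holders={T1}
Step 2: wait(T3) -> count=1 queue=[] holders={T1,T3}
Step 3: wait(T2) -> count=0 queue=[] holders={T1,T2,T3}
Step 4: signal(T2) -> count=1 queue=[] holders={T1,T3}
Step 5: wait(T4) -> count=0 queue=[] holders={T1,T3,T4}
Step 6: signal(T4) -> count=1 queue=[] holders={T1,T3}
Step 7: wait(T4) -> count=0 queue=[] holders={T1,T3,T4}
Step 8: wait(T2) -> count=0 queue=[T2] holders={T1,T3,T4}
Step 9: signal(T4) -> count=0 queue=[] holders={T1,T2,T3}
Step 10: signal(T3) -> count=1 queue=[] holders={T1,T2}
Step 11: signal(T2) -> count=2 queue=[] holders={T1}
Step 12: wait(T3) -> count=1 queue=[] holders={T1,T3}
Step 13: wait(T2) -> count=0 queue=[] holders={T1,T2,T3}
Step 14: signal(T2) -> count=1 queue=[] holders={T1,T3}
Step 15: signal(T1) -> count=2 queue=[] holders={T3}
Step 16: wait(T1) -> count=1 queue=[] holders={T1,T3}
Final holders: T1,T3

Answer: T1,T3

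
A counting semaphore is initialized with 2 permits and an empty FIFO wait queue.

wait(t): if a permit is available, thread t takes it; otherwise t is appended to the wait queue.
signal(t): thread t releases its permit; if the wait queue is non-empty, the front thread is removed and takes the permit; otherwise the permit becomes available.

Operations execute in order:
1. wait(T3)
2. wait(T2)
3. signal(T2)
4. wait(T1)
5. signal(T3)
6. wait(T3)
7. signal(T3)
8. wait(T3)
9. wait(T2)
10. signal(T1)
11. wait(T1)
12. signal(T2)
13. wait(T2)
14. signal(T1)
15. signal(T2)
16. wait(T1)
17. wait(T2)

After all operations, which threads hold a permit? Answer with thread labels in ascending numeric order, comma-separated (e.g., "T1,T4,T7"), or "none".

Answer: T1,T3

Derivation:
Step 1: wait(T3) -> count=1 queue=[] holders={T3}
Step 2: wait(T2) -> count=0 queue=[] holders={T2,T3}
Step 3: signal(T2) -> count=1 queue=[] holders={T3}
Step 4: wait(T1) -> count=0 queue=[] holders={T1,T3}
Step 5: signal(T3) -> count=1 queue=[] holders={T1}
Step 6: wait(T3) -> count=0 queue=[] holders={T1,T3}
Step 7: signal(T3) -> count=1 queue=[] holders={T1}
Step 8: wait(T3) -> count=0 queue=[] holders={T1,T3}
Step 9: wait(T2) -> count=0 queue=[T2] holders={T1,T3}
Step 10: signal(T1) -> count=0 queue=[] holders={T2,T3}
Step 11: wait(T1) -> count=0 queue=[T1] holders={T2,T3}
Step 12: signal(T2) -> count=0 queue=[] holders={T1,T3}
Step 13: wait(T2) -> count=0 queue=[T2] holders={T1,T3}
Step 14: signal(T1) -> count=0 queue=[] holders={T2,T3}
Step 15: signal(T2) -> count=1 queue=[] holders={T3}
Step 16: wait(T1) -> count=0 queue=[] holders={T1,T3}
Step 17: wait(T2) -> count=0 queue=[T2] holders={T1,T3}
Final holders: T1,T3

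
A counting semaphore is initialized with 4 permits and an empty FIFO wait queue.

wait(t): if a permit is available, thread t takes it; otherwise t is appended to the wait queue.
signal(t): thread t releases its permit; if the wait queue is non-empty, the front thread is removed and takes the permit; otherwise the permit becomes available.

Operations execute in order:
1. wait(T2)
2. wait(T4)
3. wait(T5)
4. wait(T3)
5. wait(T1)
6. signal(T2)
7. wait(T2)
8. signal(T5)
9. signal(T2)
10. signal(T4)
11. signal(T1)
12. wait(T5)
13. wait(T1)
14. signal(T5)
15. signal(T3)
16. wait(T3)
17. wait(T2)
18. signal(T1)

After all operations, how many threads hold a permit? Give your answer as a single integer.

Step 1: wait(T2) -> count=3 queue=[] holders={T2}
Step 2: wait(T4) -> count=2 queue=[] holders={T2,T4}
Step 3: wait(T5) -> count=1 queue=[] holders={T2,T4,T5}
Step 4: wait(T3) -> count=0 queue=[] holders={T2,T3,T4,T5}
Step 5: wait(T1) -> count=0 queue=[T1] holders={T2,T3,T4,T5}
Step 6: signal(T2) -> count=0 queue=[] holders={T1,T3,T4,T5}
Step 7: wait(T2) -> count=0 queue=[T2] holders={T1,T3,T4,T5}
Step 8: signal(T5) -> count=0 queue=[] holders={T1,T2,T3,T4}
Step 9: signal(T2) -> count=1 queue=[] holders={T1,T3,T4}
Step 10: signal(T4) -> count=2 queue=[] holders={T1,T3}
Step 11: signal(T1) -> count=3 queue=[] holders={T3}
Step 12: wait(T5) -> count=2 queue=[] holders={T3,T5}
Step 13: wait(T1) -> count=1 queue=[] holders={T1,T3,T5}
Step 14: signal(T5) -> count=2 queue=[] holders={T1,T3}
Step 15: signal(T3) -> count=3 queue=[] holders={T1}
Step 16: wait(T3) -> count=2 queue=[] holders={T1,T3}
Step 17: wait(T2) -> count=1 queue=[] holders={T1,T2,T3}
Step 18: signal(T1) -> count=2 queue=[] holders={T2,T3}
Final holders: {T2,T3} -> 2 thread(s)

Answer: 2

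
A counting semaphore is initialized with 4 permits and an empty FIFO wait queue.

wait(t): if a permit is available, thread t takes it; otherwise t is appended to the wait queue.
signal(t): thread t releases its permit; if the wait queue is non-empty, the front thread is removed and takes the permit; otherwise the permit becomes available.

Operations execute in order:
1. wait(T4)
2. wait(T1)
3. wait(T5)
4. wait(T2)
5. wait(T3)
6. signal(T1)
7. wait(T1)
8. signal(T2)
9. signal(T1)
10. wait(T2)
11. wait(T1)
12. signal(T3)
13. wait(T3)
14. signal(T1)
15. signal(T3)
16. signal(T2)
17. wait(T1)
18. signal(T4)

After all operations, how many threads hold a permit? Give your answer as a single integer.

Answer: 2

Derivation:
Step 1: wait(T4) -> count=3 queue=[] holders={T4}
Step 2: wait(T1) -> count=2 queue=[] holders={T1,T4}
Step 3: wait(T5) -> count=1 queue=[] holders={T1,T4,T5}
Step 4: wait(T2) -> count=0 queue=[] holders={T1,T2,T4,T5}
Step 5: wait(T3) -> count=0 queue=[T3] holders={T1,T2,T4,T5}
Step 6: signal(T1) -> count=0 queue=[] holders={T2,T3,T4,T5}
Step 7: wait(T1) -> count=0 queue=[T1] holders={T2,T3,T4,T5}
Step 8: signal(T2) -> count=0 queue=[] holders={T1,T3,T4,T5}
Step 9: signal(T1) -> count=1 queue=[] holders={T3,T4,T5}
Step 10: wait(T2) -> count=0 queue=[] holders={T2,T3,T4,T5}
Step 11: wait(T1) -> count=0 queue=[T1] holders={T2,T3,T4,T5}
Step 12: signal(T3) -> count=0 queue=[] holders={T1,T2,T4,T5}
Step 13: wait(T3) -> count=0 queue=[T3] holders={T1,T2,T4,T5}
Step 14: signal(T1) -> count=0 queue=[] holders={T2,T3,T4,T5}
Step 15: signal(T3) -> count=1 queue=[] holders={T2,T4,T5}
Step 16: signal(T2) -> count=2 queue=[] holders={T4,T5}
Step 17: wait(T1) -> count=1 queue=[] holders={T1,T4,T5}
Step 18: signal(T4) -> count=2 queue=[] holders={T1,T5}
Final holders: {T1,T5} -> 2 thread(s)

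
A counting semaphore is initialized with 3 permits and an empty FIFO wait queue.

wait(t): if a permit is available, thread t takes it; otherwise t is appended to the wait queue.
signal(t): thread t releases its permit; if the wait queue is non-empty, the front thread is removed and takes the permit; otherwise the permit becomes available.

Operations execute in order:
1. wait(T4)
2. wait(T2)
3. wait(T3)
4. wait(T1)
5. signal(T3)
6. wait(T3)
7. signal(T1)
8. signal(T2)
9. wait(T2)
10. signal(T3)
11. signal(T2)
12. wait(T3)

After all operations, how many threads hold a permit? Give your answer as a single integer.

Step 1: wait(T4) -> count=2 queue=[] holders={T4}
Step 2: wait(T2) -> count=1 queue=[] holders={T2,T4}
Step 3: wait(T3) -> count=0 queue=[] holders={T2,T3,T4}
Step 4: wait(T1) -> count=0 queue=[T1] holders={T2,T3,T4}
Step 5: signal(T3) -> count=0 queue=[] holders={T1,T2,T4}
Step 6: wait(T3) -> count=0 queue=[T3] holders={T1,T2,T4}
Step 7: signal(T1) -> count=0 queue=[] holders={T2,T3,T4}
Step 8: signal(T2) -> count=1 queue=[] holders={T3,T4}
Step 9: wait(T2) -> count=0 queue=[] holders={T2,T3,T4}
Step 10: signal(T3) -> count=1 queue=[] holders={T2,T4}
Step 11: signal(T2) -> count=2 queue=[] holders={T4}
Step 12: wait(T3) -> count=1 queue=[] holders={T3,T4}
Final holders: {T3,T4} -> 2 thread(s)

Answer: 2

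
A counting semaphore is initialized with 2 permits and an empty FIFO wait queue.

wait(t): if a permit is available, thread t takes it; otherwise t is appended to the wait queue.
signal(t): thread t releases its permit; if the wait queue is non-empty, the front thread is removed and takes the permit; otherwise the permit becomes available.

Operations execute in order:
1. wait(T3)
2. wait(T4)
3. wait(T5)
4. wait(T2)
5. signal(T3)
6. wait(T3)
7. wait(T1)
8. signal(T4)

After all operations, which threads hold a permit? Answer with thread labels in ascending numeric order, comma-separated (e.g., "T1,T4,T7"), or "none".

Answer: T2,T5

Derivation:
Step 1: wait(T3) -> count=1 queue=[] holders={T3}
Step 2: wait(T4) -> count=0 queue=[] holders={T3,T4}
Step 3: wait(T5) -> count=0 queue=[T5] holders={T3,T4}
Step 4: wait(T2) -> count=0 queue=[T5,T2] holders={T3,T4}
Step 5: signal(T3) -> count=0 queue=[T2] holders={T4,T5}
Step 6: wait(T3) -> count=0 queue=[T2,T3] holders={T4,T5}
Step 7: wait(T1) -> count=0 queue=[T2,T3,T1] holders={T4,T5}
Step 8: signal(T4) -> count=0 queue=[T3,T1] holders={T2,T5}
Final holders: T2,T5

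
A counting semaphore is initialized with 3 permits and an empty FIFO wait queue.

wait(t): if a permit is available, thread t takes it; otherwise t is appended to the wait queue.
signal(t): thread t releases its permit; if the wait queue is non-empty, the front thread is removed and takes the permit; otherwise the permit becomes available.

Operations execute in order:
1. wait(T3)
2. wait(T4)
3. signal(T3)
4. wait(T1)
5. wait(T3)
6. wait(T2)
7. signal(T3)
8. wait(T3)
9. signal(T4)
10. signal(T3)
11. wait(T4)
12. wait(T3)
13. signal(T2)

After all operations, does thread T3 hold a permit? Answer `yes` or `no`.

Answer: yes

Derivation:
Step 1: wait(T3) -> count=2 queue=[] holders={T3}
Step 2: wait(T4) -> count=1 queue=[] holders={T3,T4}
Step 3: signal(T3) -> count=2 queue=[] holders={T4}
Step 4: wait(T1) -> count=1 queue=[] holders={T1,T4}
Step 5: wait(T3) -> count=0 queue=[] holders={T1,T3,T4}
Step 6: wait(T2) -> count=0 queue=[T2] holders={T1,T3,T4}
Step 7: signal(T3) -> count=0 queue=[] holders={T1,T2,T4}
Step 8: wait(T3) -> count=0 queue=[T3] holders={T1,T2,T4}
Step 9: signal(T4) -> count=0 queue=[] holders={T1,T2,T3}
Step 10: signal(T3) -> count=1 queue=[] holders={T1,T2}
Step 11: wait(T4) -> count=0 queue=[] holders={T1,T2,T4}
Step 12: wait(T3) -> count=0 queue=[T3] holders={T1,T2,T4}
Step 13: signal(T2) -> count=0 queue=[] holders={T1,T3,T4}
Final holders: {T1,T3,T4} -> T3 in holders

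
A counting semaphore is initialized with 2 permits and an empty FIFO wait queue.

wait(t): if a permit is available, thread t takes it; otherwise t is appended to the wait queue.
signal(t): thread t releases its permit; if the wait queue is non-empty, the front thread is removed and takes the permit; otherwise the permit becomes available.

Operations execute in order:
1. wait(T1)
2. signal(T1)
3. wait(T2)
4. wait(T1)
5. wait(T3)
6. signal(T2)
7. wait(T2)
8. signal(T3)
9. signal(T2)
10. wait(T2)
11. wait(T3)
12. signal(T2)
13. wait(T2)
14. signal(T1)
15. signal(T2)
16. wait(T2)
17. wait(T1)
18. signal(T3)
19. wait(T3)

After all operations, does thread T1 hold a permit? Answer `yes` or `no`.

Answer: yes

Derivation:
Step 1: wait(T1) -> count=1 queue=[] holders={T1}
Step 2: signal(T1) -> count=2 queue=[] holders={none}
Step 3: wait(T2) -> count=1 queue=[] holders={T2}
Step 4: wait(T1) -> count=0 queue=[] holders={T1,T2}
Step 5: wait(T3) -> count=0 queue=[T3] holders={T1,T2}
Step 6: signal(T2) -> count=0 queue=[] holders={T1,T3}
Step 7: wait(T2) -> count=0 queue=[T2] holders={T1,T3}
Step 8: signal(T3) -> count=0 queue=[] holders={T1,T2}
Step 9: signal(T2) -> count=1 queue=[] holders={T1}
Step 10: wait(T2) -> count=0 queue=[] holders={T1,T2}
Step 11: wait(T3) -> count=0 queue=[T3] holders={T1,T2}
Step 12: signal(T2) -> count=0 queue=[] holders={T1,T3}
Step 13: wait(T2) -> count=0 queue=[T2] holders={T1,T3}
Step 14: signal(T1) -> count=0 queue=[] holders={T2,T3}
Step 15: signal(T2) -> count=1 queue=[] holders={T3}
Step 16: wait(T2) -> count=0 queue=[] holders={T2,T3}
Step 17: wait(T1) -> count=0 queue=[T1] holders={T2,T3}
Step 18: signal(T3) -> count=0 queue=[] holders={T1,T2}
Step 19: wait(T3) -> count=0 queue=[T3] holders={T1,T2}
Final holders: {T1,T2} -> T1 in holders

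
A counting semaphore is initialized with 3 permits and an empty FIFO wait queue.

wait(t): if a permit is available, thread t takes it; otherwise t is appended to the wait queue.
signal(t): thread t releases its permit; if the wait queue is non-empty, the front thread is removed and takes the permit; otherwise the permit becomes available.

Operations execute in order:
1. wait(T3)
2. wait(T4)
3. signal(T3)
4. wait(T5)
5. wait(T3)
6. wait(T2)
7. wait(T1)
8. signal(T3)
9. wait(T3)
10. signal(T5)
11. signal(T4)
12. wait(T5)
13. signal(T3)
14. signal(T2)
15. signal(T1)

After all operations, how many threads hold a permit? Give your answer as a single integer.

Step 1: wait(T3) -> count=2 queue=[] holders={T3}
Step 2: wait(T4) -> count=1 queue=[] holders={T3,T4}
Step 3: signal(T3) -> count=2 queue=[] holders={T4}
Step 4: wait(T5) -> count=1 queue=[] holders={T4,T5}
Step 5: wait(T3) -> count=0 queue=[] holders={T3,T4,T5}
Step 6: wait(T2) -> count=0 queue=[T2] holders={T3,T4,T5}
Step 7: wait(T1) -> count=0 queue=[T2,T1] holders={T3,T4,T5}
Step 8: signal(T3) -> count=0 queue=[T1] holders={T2,T4,T5}
Step 9: wait(T3) -> count=0 queue=[T1,T3] holders={T2,T4,T5}
Step 10: signal(T5) -> count=0 queue=[T3] holders={T1,T2,T4}
Step 11: signal(T4) -> count=0 queue=[] holders={T1,T2,T3}
Step 12: wait(T5) -> count=0 queue=[T5] holders={T1,T2,T3}
Step 13: signal(T3) -> count=0 queue=[] holders={T1,T2,T5}
Step 14: signal(T2) -> count=1 queue=[] holders={T1,T5}
Step 15: signal(T1) -> count=2 queue=[] holders={T5}
Final holders: {T5} -> 1 thread(s)

Answer: 1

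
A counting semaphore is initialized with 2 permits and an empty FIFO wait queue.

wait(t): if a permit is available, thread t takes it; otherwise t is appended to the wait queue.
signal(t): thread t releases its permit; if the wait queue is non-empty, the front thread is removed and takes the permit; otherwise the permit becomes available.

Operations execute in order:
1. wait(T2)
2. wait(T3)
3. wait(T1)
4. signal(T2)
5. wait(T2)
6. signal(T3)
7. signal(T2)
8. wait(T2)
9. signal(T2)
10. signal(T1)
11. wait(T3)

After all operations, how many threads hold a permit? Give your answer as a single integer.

Answer: 1

Derivation:
Step 1: wait(T2) -> count=1 queue=[] holders={T2}
Step 2: wait(T3) -> count=0 queue=[] holders={T2,T3}
Step 3: wait(T1) -> count=0 queue=[T1] holders={T2,T3}
Step 4: signal(T2) -> count=0 queue=[] holders={T1,T3}
Step 5: wait(T2) -> count=0 queue=[T2] holders={T1,T3}
Step 6: signal(T3) -> count=0 queue=[] holders={T1,T2}
Step 7: signal(T2) -> count=1 queue=[] holders={T1}
Step 8: wait(T2) -> count=0 queue=[] holders={T1,T2}
Step 9: signal(T2) -> count=1 queue=[] holders={T1}
Step 10: signal(T1) -> count=2 queue=[] holders={none}
Step 11: wait(T3) -> count=1 queue=[] holders={T3}
Final holders: {T3} -> 1 thread(s)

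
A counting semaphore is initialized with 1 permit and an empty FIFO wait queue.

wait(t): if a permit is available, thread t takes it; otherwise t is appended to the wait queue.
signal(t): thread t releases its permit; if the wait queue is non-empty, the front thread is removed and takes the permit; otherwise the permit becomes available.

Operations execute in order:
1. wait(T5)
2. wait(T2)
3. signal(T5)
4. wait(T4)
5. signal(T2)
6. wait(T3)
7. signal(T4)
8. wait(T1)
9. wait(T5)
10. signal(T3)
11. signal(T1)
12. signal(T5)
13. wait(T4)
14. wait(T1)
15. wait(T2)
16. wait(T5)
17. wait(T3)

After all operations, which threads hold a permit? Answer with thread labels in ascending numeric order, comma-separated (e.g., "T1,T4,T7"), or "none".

Answer: T4

Derivation:
Step 1: wait(T5) -> count=0 queue=[] holders={T5}
Step 2: wait(T2) -> count=0 queue=[T2] holders={T5}
Step 3: signal(T5) -> count=0 queue=[] holders={T2}
Step 4: wait(T4) -> count=0 queue=[T4] holders={T2}
Step 5: signal(T2) -> count=0 queue=[] holders={T4}
Step 6: wait(T3) -> count=0 queue=[T3] holders={T4}
Step 7: signal(T4) -> count=0 queue=[] holders={T3}
Step 8: wait(T1) -> count=0 queue=[T1] holders={T3}
Step 9: wait(T5) -> count=0 queue=[T1,T5] holders={T3}
Step 10: signal(T3) -> count=0 queue=[T5] holders={T1}
Step 11: signal(T1) -> count=0 queue=[] holders={T5}
Step 12: signal(T5) -> count=1 queue=[] holders={none}
Step 13: wait(T4) -> count=0 queue=[] holders={T4}
Step 14: wait(T1) -> count=0 queue=[T1] holders={T4}
Step 15: wait(T2) -> count=0 queue=[T1,T2] holders={T4}
Step 16: wait(T5) -> count=0 queue=[T1,T2,T5] holders={T4}
Step 17: wait(T3) -> count=0 queue=[T1,T2,T5,T3] holders={T4}
Final holders: T4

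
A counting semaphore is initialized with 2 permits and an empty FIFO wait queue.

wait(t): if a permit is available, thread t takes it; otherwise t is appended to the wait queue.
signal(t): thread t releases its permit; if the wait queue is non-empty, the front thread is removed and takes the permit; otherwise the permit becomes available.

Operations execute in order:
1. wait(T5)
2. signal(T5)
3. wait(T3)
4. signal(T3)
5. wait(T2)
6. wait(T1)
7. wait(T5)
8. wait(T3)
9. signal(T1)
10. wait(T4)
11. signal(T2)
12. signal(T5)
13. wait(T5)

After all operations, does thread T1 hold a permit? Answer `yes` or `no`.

Step 1: wait(T5) -> count=1 queue=[] holders={T5}
Step 2: signal(T5) -> count=2 queue=[] holders={none}
Step 3: wait(T3) -> count=1 queue=[] holders={T3}
Step 4: signal(T3) -> count=2 queue=[] holders={none}
Step 5: wait(T2) -> count=1 queue=[] holders={T2}
Step 6: wait(T1) -> count=0 queue=[] holders={T1,T2}
Step 7: wait(T5) -> count=0 queue=[T5] holders={T1,T2}
Step 8: wait(T3) -> count=0 queue=[T5,T3] holders={T1,T2}
Step 9: signal(T1) -> count=0 queue=[T3] holders={T2,T5}
Step 10: wait(T4) -> count=0 queue=[T3,T4] holders={T2,T5}
Step 11: signal(T2) -> count=0 queue=[T4] holders={T3,T5}
Step 12: signal(T5) -> count=0 queue=[] holders={T3,T4}
Step 13: wait(T5) -> count=0 queue=[T5] holders={T3,T4}
Final holders: {T3,T4} -> T1 not in holders

Answer: no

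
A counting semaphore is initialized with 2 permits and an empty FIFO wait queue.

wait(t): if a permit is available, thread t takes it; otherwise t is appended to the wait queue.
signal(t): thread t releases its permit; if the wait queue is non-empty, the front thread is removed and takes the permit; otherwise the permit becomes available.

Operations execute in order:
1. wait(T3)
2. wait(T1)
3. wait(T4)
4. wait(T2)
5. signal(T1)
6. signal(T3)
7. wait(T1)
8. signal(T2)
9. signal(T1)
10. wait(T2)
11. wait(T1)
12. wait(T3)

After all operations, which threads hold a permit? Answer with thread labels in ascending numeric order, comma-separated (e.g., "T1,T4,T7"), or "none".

Step 1: wait(T3) -> count=1 queue=[] holders={T3}
Step 2: wait(T1) -> count=0 queue=[] holders={T1,T3}
Step 3: wait(T4) -> count=0 queue=[T4] holders={T1,T3}
Step 4: wait(T2) -> count=0 queue=[T4,T2] holders={T1,T3}
Step 5: signal(T1) -> count=0 queue=[T2] holders={T3,T4}
Step 6: signal(T3) -> count=0 queue=[] holders={T2,T4}
Step 7: wait(T1) -> count=0 queue=[T1] holders={T2,T4}
Step 8: signal(T2) -> count=0 queue=[] holders={T1,T4}
Step 9: signal(T1) -> count=1 queue=[] holders={T4}
Step 10: wait(T2) -> count=0 queue=[] holders={T2,T4}
Step 11: wait(T1) -> count=0 queue=[T1] holders={T2,T4}
Step 12: wait(T3) -> count=0 queue=[T1,T3] holders={T2,T4}
Final holders: T2,T4

Answer: T2,T4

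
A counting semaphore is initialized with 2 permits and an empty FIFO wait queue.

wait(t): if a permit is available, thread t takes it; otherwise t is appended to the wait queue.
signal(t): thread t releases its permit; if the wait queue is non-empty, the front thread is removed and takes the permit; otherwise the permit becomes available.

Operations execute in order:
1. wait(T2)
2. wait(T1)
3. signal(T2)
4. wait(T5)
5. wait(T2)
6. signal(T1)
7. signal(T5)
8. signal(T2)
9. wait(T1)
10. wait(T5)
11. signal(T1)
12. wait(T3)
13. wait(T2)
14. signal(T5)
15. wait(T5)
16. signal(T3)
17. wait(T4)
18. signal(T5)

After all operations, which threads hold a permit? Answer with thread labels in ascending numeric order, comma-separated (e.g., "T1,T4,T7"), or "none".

Step 1: wait(T2) -> count=1 queue=[] holders={T2}
Step 2: wait(T1) -> count=0 queue=[] holders={T1,T2}
Step 3: signal(T2) -> count=1 queue=[] holders={T1}
Step 4: wait(T5) -> count=0 queue=[] holders={T1,T5}
Step 5: wait(T2) -> count=0 queue=[T2] holders={T1,T5}
Step 6: signal(T1) -> count=0 queue=[] holders={T2,T5}
Step 7: signal(T5) -> count=1 queue=[] holders={T2}
Step 8: signal(T2) -> count=2 queue=[] holders={none}
Step 9: wait(T1) -> count=1 queue=[] holders={T1}
Step 10: wait(T5) -> count=0 queue=[] holders={T1,T5}
Step 11: signal(T1) -> count=1 queue=[] holders={T5}
Step 12: wait(T3) -> count=0 queue=[] holders={T3,T5}
Step 13: wait(T2) -> count=0 queue=[T2] holders={T3,T5}
Step 14: signal(T5) -> count=0 queue=[] holders={T2,T3}
Step 15: wait(T5) -> count=0 queue=[T5] holders={T2,T3}
Step 16: signal(T3) -> count=0 queue=[] holders={T2,T5}
Step 17: wait(T4) -> count=0 queue=[T4] holders={T2,T5}
Step 18: signal(T5) -> count=0 queue=[] holders={T2,T4}
Final holders: T2,T4

Answer: T2,T4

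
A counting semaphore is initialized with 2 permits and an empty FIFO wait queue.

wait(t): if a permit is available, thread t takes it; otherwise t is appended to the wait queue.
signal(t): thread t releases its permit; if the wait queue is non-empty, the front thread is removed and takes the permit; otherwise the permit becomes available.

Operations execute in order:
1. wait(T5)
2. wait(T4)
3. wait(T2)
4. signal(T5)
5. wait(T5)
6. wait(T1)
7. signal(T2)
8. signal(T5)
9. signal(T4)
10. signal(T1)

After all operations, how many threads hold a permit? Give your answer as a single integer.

Answer: 0

Derivation:
Step 1: wait(T5) -> count=1 queue=[] holders={T5}
Step 2: wait(T4) -> count=0 queue=[] holders={T4,T5}
Step 3: wait(T2) -> count=0 queue=[T2] holders={T4,T5}
Step 4: signal(T5) -> count=0 queue=[] holders={T2,T4}
Step 5: wait(T5) -> count=0 queue=[T5] holders={T2,T4}
Step 6: wait(T1) -> count=0 queue=[T5,T1] holders={T2,T4}
Step 7: signal(T2) -> count=0 queue=[T1] holders={T4,T5}
Step 8: signal(T5) -> count=0 queue=[] holders={T1,T4}
Step 9: signal(T4) -> count=1 queue=[] holders={T1}
Step 10: signal(T1) -> count=2 queue=[] holders={none}
Final holders: {none} -> 0 thread(s)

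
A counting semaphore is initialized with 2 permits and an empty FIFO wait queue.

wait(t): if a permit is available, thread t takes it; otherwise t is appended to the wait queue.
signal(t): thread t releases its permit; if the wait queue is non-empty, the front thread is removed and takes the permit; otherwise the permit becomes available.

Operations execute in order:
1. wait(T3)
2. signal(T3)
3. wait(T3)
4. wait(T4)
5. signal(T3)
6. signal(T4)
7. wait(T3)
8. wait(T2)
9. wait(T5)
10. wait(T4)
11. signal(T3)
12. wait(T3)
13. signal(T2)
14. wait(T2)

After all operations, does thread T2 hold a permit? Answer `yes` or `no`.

Answer: no

Derivation:
Step 1: wait(T3) -> count=1 queue=[] holders={T3}
Step 2: signal(T3) -> count=2 queue=[] holders={none}
Step 3: wait(T3) -> count=1 queue=[] holders={T3}
Step 4: wait(T4) -> count=0 queue=[] holders={T3,T4}
Step 5: signal(T3) -> count=1 queue=[] holders={T4}
Step 6: signal(T4) -> count=2 queue=[] holders={none}
Step 7: wait(T3) -> count=1 queue=[] holders={T3}
Step 8: wait(T2) -> count=0 queue=[] holders={T2,T3}
Step 9: wait(T5) -> count=0 queue=[T5] holders={T2,T3}
Step 10: wait(T4) -> count=0 queue=[T5,T4] holders={T2,T3}
Step 11: signal(T3) -> count=0 queue=[T4] holders={T2,T5}
Step 12: wait(T3) -> count=0 queue=[T4,T3] holders={T2,T5}
Step 13: signal(T2) -> count=0 queue=[T3] holders={T4,T5}
Step 14: wait(T2) -> count=0 queue=[T3,T2] holders={T4,T5}
Final holders: {T4,T5} -> T2 not in holders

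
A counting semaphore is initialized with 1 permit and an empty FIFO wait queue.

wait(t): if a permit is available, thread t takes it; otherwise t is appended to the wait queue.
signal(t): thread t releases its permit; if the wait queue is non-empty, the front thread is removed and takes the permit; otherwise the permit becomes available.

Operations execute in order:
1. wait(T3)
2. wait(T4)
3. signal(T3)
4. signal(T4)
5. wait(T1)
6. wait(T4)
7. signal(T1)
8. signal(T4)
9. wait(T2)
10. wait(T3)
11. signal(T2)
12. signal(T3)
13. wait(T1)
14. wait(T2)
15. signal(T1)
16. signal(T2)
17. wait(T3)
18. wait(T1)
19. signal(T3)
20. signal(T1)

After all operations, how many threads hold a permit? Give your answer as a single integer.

Answer: 0

Derivation:
Step 1: wait(T3) -> count=0 queue=[] holders={T3}
Step 2: wait(T4) -> count=0 queue=[T4] holders={T3}
Step 3: signal(T3) -> count=0 queue=[] holders={T4}
Step 4: signal(T4) -> count=1 queue=[] holders={none}
Step 5: wait(T1) -> count=0 queue=[] holders={T1}
Step 6: wait(T4) -> count=0 queue=[T4] holders={T1}
Step 7: signal(T1) -> count=0 queue=[] holders={T4}
Step 8: signal(T4) -> count=1 queue=[] holders={none}
Step 9: wait(T2) -> count=0 queue=[] holders={T2}
Step 10: wait(T3) -> count=0 queue=[T3] holders={T2}
Step 11: signal(T2) -> count=0 queue=[] holders={T3}
Step 12: signal(T3) -> count=1 queue=[] holders={none}
Step 13: wait(T1) -> count=0 queue=[] holders={T1}
Step 14: wait(T2) -> count=0 queue=[T2] holders={T1}
Step 15: signal(T1) -> count=0 queue=[] holders={T2}
Step 16: signal(T2) -> count=1 queue=[] holders={none}
Step 17: wait(T3) -> count=0 queue=[] holders={T3}
Step 18: wait(T1) -> count=0 queue=[T1] holders={T3}
Step 19: signal(T3) -> count=0 queue=[] holders={T1}
Step 20: signal(T1) -> count=1 queue=[] holders={none}
Final holders: {none} -> 0 thread(s)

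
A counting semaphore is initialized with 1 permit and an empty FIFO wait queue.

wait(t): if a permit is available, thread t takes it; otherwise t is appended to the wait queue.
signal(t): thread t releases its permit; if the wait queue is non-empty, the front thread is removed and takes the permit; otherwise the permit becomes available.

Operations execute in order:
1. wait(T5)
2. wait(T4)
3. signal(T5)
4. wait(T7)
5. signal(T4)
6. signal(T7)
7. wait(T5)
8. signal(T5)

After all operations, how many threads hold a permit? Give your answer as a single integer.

Step 1: wait(T5) -> count=0 queue=[] holders={T5}
Step 2: wait(T4) -> count=0 queue=[T4] holders={T5}
Step 3: signal(T5) -> count=0 queue=[] holders={T4}
Step 4: wait(T7) -> count=0 queue=[T7] holders={T4}
Step 5: signal(T4) -> count=0 queue=[] holders={T7}
Step 6: signal(T7) -> count=1 queue=[] holders={none}
Step 7: wait(T5) -> count=0 queue=[] holders={T5}
Step 8: signal(T5) -> count=1 queue=[] holders={none}
Final holders: {none} -> 0 thread(s)

Answer: 0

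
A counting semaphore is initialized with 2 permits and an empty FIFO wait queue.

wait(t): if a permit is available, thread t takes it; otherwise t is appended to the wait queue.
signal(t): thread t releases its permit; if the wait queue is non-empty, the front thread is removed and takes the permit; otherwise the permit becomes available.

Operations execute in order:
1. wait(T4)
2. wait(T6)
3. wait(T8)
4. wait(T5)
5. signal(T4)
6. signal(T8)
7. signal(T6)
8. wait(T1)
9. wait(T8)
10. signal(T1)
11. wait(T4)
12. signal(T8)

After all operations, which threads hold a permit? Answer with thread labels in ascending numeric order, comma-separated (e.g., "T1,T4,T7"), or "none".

Answer: T4,T5

Derivation:
Step 1: wait(T4) -> count=1 queue=[] holders={T4}
Step 2: wait(T6) -> count=0 queue=[] holders={T4,T6}
Step 3: wait(T8) -> count=0 queue=[T8] holders={T4,T6}
Step 4: wait(T5) -> count=0 queue=[T8,T5] holders={T4,T6}
Step 5: signal(T4) -> count=0 queue=[T5] holders={T6,T8}
Step 6: signal(T8) -> count=0 queue=[] holders={T5,T6}
Step 7: signal(T6) -> count=1 queue=[] holders={T5}
Step 8: wait(T1) -> count=0 queue=[] holders={T1,T5}
Step 9: wait(T8) -> count=0 queue=[T8] holders={T1,T5}
Step 10: signal(T1) -> count=0 queue=[] holders={T5,T8}
Step 11: wait(T4) -> count=0 queue=[T4] holders={T5,T8}
Step 12: signal(T8) -> count=0 queue=[] holders={T4,T5}
Final holders: T4,T5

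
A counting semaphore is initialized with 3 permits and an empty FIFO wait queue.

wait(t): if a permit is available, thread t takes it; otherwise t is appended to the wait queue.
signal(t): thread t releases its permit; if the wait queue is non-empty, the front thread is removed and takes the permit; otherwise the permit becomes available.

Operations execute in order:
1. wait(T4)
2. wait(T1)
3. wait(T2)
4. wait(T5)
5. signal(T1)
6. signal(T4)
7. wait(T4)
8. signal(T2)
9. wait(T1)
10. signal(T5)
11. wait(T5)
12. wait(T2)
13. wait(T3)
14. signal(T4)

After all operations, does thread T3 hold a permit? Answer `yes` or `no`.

Step 1: wait(T4) -> count=2 queue=[] holders={T4}
Step 2: wait(T1) -> count=1 queue=[] holders={T1,T4}
Step 3: wait(T2) -> count=0 queue=[] holders={T1,T2,T4}
Step 4: wait(T5) -> count=0 queue=[T5] holders={T1,T2,T4}
Step 5: signal(T1) -> count=0 queue=[] holders={T2,T4,T5}
Step 6: signal(T4) -> count=1 queue=[] holders={T2,T5}
Step 7: wait(T4) -> count=0 queue=[] holders={T2,T4,T5}
Step 8: signal(T2) -> count=1 queue=[] holders={T4,T5}
Step 9: wait(T1) -> count=0 queue=[] holders={T1,T4,T5}
Step 10: signal(T5) -> count=1 queue=[] holders={T1,T4}
Step 11: wait(T5) -> count=0 queue=[] holders={T1,T4,T5}
Step 12: wait(T2) -> count=0 queue=[T2] holders={T1,T4,T5}
Step 13: wait(T3) -> count=0 queue=[T2,T3] holders={T1,T4,T5}
Step 14: signal(T4) -> count=0 queue=[T3] holders={T1,T2,T5}
Final holders: {T1,T2,T5} -> T3 not in holders

Answer: no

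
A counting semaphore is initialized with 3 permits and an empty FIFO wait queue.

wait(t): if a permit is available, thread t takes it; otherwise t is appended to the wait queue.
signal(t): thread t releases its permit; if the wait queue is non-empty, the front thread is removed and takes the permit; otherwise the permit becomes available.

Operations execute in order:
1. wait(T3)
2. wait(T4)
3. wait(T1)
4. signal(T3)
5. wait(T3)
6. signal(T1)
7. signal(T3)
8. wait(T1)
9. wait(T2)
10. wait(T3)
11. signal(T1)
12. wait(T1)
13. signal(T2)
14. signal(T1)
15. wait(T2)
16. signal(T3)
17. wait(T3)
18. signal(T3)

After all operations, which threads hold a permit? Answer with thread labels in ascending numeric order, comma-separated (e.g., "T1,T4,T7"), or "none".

Answer: T2,T4

Derivation:
Step 1: wait(T3) -> count=2 queue=[] holders={T3}
Step 2: wait(T4) -> count=1 queue=[] holders={T3,T4}
Step 3: wait(T1) -> count=0 queue=[] holders={T1,T3,T4}
Step 4: signal(T3) -> count=1 queue=[] holders={T1,T4}
Step 5: wait(T3) -> count=0 queue=[] holders={T1,T3,T4}
Step 6: signal(T1) -> count=1 queue=[] holders={T3,T4}
Step 7: signal(T3) -> count=2 queue=[] holders={T4}
Step 8: wait(T1) -> count=1 queue=[] holders={T1,T4}
Step 9: wait(T2) -> count=0 queue=[] holders={T1,T2,T4}
Step 10: wait(T3) -> count=0 queue=[T3] holders={T1,T2,T4}
Step 11: signal(T1) -> count=0 queue=[] holders={T2,T3,T4}
Step 12: wait(T1) -> count=0 queue=[T1] holders={T2,T3,T4}
Step 13: signal(T2) -> count=0 queue=[] holders={T1,T3,T4}
Step 14: signal(T1) -> count=1 queue=[] holders={T3,T4}
Step 15: wait(T2) -> count=0 queue=[] holders={T2,T3,T4}
Step 16: signal(T3) -> count=1 queue=[] holders={T2,T4}
Step 17: wait(T3) -> count=0 queue=[] holders={T2,T3,T4}
Step 18: signal(T3) -> count=1 queue=[] holders={T2,T4}
Final holders: T2,T4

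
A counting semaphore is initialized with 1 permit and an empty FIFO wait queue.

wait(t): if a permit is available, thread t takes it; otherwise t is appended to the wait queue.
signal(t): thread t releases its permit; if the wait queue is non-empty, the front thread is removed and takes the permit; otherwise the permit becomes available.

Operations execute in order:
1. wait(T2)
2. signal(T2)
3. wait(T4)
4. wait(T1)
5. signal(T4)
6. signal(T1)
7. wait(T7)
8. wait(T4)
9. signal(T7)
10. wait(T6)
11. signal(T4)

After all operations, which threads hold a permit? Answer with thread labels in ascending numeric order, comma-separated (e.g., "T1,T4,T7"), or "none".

Step 1: wait(T2) -> count=0 queue=[] holders={T2}
Step 2: signal(T2) -> count=1 queue=[] holders={none}
Step 3: wait(T4) -> count=0 queue=[] holders={T4}
Step 4: wait(T1) -> count=0 queue=[T1] holders={T4}
Step 5: signal(T4) -> count=0 queue=[] holders={T1}
Step 6: signal(T1) -> count=1 queue=[] holders={none}
Step 7: wait(T7) -> count=0 queue=[] holders={T7}
Step 8: wait(T4) -> count=0 queue=[T4] holders={T7}
Step 9: signal(T7) -> count=0 queue=[] holders={T4}
Step 10: wait(T6) -> count=0 queue=[T6] holders={T4}
Step 11: signal(T4) -> count=0 queue=[] holders={T6}
Final holders: T6

Answer: T6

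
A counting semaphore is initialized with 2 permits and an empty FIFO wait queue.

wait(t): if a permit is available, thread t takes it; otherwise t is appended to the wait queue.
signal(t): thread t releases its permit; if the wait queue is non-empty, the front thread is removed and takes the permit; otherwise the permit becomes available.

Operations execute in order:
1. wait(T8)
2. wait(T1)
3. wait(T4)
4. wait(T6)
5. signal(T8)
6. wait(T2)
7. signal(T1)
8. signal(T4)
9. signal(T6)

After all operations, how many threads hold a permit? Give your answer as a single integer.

Answer: 1

Derivation:
Step 1: wait(T8) -> count=1 queue=[] holders={T8}
Step 2: wait(T1) -> count=0 queue=[] holders={T1,T8}
Step 3: wait(T4) -> count=0 queue=[T4] holders={T1,T8}
Step 4: wait(T6) -> count=0 queue=[T4,T6] holders={T1,T8}
Step 5: signal(T8) -> count=0 queue=[T6] holders={T1,T4}
Step 6: wait(T2) -> count=0 queue=[T6,T2] holders={T1,T4}
Step 7: signal(T1) -> count=0 queue=[T2] holders={T4,T6}
Step 8: signal(T4) -> count=0 queue=[] holders={T2,T6}
Step 9: signal(T6) -> count=1 queue=[] holders={T2}
Final holders: {T2} -> 1 thread(s)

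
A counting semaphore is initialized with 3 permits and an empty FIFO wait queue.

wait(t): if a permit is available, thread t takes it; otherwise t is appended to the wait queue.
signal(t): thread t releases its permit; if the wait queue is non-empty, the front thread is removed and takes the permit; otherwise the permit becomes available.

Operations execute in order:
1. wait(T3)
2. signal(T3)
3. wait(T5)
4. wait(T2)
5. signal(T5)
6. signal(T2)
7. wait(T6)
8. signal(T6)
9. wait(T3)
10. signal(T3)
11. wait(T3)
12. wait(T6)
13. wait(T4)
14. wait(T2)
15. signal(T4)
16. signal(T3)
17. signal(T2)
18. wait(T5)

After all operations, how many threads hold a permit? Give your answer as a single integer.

Answer: 2

Derivation:
Step 1: wait(T3) -> count=2 queue=[] holders={T3}
Step 2: signal(T3) -> count=3 queue=[] holders={none}
Step 3: wait(T5) -> count=2 queue=[] holders={T5}
Step 4: wait(T2) -> count=1 queue=[] holders={T2,T5}
Step 5: signal(T5) -> count=2 queue=[] holders={T2}
Step 6: signal(T2) -> count=3 queue=[] holders={none}
Step 7: wait(T6) -> count=2 queue=[] holders={T6}
Step 8: signal(T6) -> count=3 queue=[] holders={none}
Step 9: wait(T3) -> count=2 queue=[] holders={T3}
Step 10: signal(T3) -> count=3 queue=[] holders={none}
Step 11: wait(T3) -> count=2 queue=[] holders={T3}
Step 12: wait(T6) -> count=1 queue=[] holders={T3,T6}
Step 13: wait(T4) -> count=0 queue=[] holders={T3,T4,T6}
Step 14: wait(T2) -> count=0 queue=[T2] holders={T3,T4,T6}
Step 15: signal(T4) -> count=0 queue=[] holders={T2,T3,T6}
Step 16: signal(T3) -> count=1 queue=[] holders={T2,T6}
Step 17: signal(T2) -> count=2 queue=[] holders={T6}
Step 18: wait(T5) -> count=1 queue=[] holders={T5,T6}
Final holders: {T5,T6} -> 2 thread(s)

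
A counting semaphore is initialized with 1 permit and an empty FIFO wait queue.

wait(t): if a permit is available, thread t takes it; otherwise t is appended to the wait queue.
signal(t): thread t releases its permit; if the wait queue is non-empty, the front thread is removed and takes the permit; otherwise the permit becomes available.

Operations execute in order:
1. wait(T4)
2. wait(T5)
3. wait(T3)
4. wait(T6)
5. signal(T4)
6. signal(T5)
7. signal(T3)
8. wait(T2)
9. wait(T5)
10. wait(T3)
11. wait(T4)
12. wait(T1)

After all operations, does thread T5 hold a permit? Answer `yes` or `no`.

Answer: no

Derivation:
Step 1: wait(T4) -> count=0 queue=[] holders={T4}
Step 2: wait(T5) -> count=0 queue=[T5] holders={T4}
Step 3: wait(T3) -> count=0 queue=[T5,T3] holders={T4}
Step 4: wait(T6) -> count=0 queue=[T5,T3,T6] holders={T4}
Step 5: signal(T4) -> count=0 queue=[T3,T6] holders={T5}
Step 6: signal(T5) -> count=0 queue=[T6] holders={T3}
Step 7: signal(T3) -> count=0 queue=[] holders={T6}
Step 8: wait(T2) -> count=0 queue=[T2] holders={T6}
Step 9: wait(T5) -> count=0 queue=[T2,T5] holders={T6}
Step 10: wait(T3) -> count=0 queue=[T2,T5,T3] holders={T6}
Step 11: wait(T4) -> count=0 queue=[T2,T5,T3,T4] holders={T6}
Step 12: wait(T1) -> count=0 queue=[T2,T5,T3,T4,T1] holders={T6}
Final holders: {T6} -> T5 not in holders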